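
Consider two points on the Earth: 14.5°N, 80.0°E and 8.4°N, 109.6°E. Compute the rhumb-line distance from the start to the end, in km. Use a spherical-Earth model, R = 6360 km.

3289 km

Rhumb course C = atan2(Δλ, Δψ) with Δψ = ln[tan(π/4+φ₂/2)/tan(π/4+φ₁/2)] = -0.1087, Δλ = +0.5166 → C = 101.88°
d = R·|Δφ| / |cos C| = 6360·0.10647 / 0.20587 = 3289 km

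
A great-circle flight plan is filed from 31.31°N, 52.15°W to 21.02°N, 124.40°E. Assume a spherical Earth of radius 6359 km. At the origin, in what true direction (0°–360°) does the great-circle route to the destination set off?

θ = atan2( sin Δλ·cos φ₂ ,  cos φ₁ sin φ₂ − sin φ₁ cos φ₂ cos Δλ )
  = atan2(+0.0562, +0.7907) = 4.06°

4.1°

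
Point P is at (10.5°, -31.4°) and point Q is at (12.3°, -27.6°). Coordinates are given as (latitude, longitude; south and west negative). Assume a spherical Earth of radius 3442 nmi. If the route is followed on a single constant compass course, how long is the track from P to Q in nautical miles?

Δψ = ln[tan(π/4+φ₂/2)/tan(π/4+φ₁/2)] = +0.0320;  Δφ = +0.0314 rad,  Δλ = +0.0663 rad
q = Δφ/Δψ = 0.9802
d = R·√(Δφ² + q²Δλ²) = 3442·0.07220 = 249 nmi

249 nmi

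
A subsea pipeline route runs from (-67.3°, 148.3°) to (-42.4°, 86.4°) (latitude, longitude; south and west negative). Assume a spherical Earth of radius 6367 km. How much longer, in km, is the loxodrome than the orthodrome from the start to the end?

158 km

Great circle: cos σ = sin φ₁ sin φ₂ + cos φ₁ cos φ₂ cos Δλ,  σ = 0.7132 rad → d_gc = 4540.7 km
Rhumb line: Δψ = +0.7872, q = Δφ/Δψ = 0.5521, d_rh = R√(Δφ²+q²Δλ²) = 4698.6 km
Excess = 4698.6 − 4540.7 = 157.9 ≈ 158 km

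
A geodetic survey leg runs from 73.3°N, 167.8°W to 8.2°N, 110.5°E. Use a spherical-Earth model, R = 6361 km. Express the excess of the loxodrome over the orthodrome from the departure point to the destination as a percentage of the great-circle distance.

4.7%

Great circle: σ = 1.3922 rad → d_gc = Rσ = 8855.6 km
Rhumb: Δφ = -1.1362, Δλ = -1.4259, Δψ = -1.7752, q = Δφ/Δψ = 0.6400 → d_rh = R√(Δφ²+q²Δλ²) = 9270.2 km
Excess = (9270.2 − 8855.6) / 8855.6 = 414.6 / 8855.6 = 4.68% ≈ 4.7%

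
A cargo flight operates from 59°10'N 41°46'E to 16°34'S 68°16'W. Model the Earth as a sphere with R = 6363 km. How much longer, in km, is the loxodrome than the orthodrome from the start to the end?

526 km

Great circle: cos σ = sin φ₁ sin φ₂ + cos φ₁ cos φ₂ cos Δλ,  σ = 1.9967 rad → d_gc = 12704.9 km
Rhumb line: Δψ = -1.5815, q = Δφ/Δψ = 0.8358, d_rh = R√(Δφ²+q²Δλ²) = 13230.6 km
Excess = 13230.6 − 12704.9 = 525.7 ≈ 526 km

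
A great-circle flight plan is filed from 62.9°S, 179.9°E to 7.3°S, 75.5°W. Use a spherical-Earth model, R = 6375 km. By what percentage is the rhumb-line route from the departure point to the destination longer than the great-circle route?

Great circle: σ = 1.5716 rad → d_gc = Rσ = 10018.8 km
Rhumb: Δφ = +0.9704, Δλ = +1.8256, Δψ = +1.2952, q = Δφ/Δψ = 0.7492 → d_rh = R√(Δφ²+q²Δλ²) = 10691.4 km
Excess = (10691.4 − 10018.8) / 10018.8 = 672.6 / 10018.8 = 6.71% ≈ 6.7%

6.7%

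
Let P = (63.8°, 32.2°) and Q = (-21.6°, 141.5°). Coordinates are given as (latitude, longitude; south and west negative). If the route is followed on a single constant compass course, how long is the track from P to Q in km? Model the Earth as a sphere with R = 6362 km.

13643 km

Δψ = ln[tan(π/4+φ₂/2)/tan(π/4+φ₁/2)] = -1.8442;  Δφ = -1.4905 rad,  Δλ = +1.9076 rad
q = Δφ/Δψ = 0.8082
d = R·√(Δφ² + q²Δλ²) = 6362·2.14445 = 13643 km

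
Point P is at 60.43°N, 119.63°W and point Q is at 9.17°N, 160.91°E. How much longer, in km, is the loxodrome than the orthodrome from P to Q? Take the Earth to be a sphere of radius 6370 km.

Great circle: cos σ = sin φ₁ sin φ₂ + cos φ₁ cos φ₂ cos Δλ,  σ = 1.3411 rad → d_gc = 8542.5 km
Rhumb line: Δψ = -1.1713, q = Δφ/Δψ = 0.7638, d_rh = R√(Δφ²+q²Δλ²) = 8832.1 km
Excess = 8832.1 − 8542.5 = 289.6 ≈ 290 km

290 km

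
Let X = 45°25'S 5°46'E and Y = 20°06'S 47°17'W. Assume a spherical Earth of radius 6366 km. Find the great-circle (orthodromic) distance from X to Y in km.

Haversine: a = sin²(Δφ/2)+cos φ₁ cos φ₂ sin²(Δλ/2) = 0.17949;  σ = 2·atan2(√a,√(1−a))
σ = 50.132° → d = Rσ = 6366·0.87497 = 5570 km

5570 km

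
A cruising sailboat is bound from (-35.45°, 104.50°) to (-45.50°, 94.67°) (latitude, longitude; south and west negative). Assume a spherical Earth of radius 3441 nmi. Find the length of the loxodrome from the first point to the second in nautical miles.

751 nmi

Δψ = ln[tan(π/4+φ₂/2)/tan(π/4+φ₁/2)] = -0.2313;  Δφ = -0.1754 rad,  Δλ = -0.1716 rad
q = Δφ/Δψ = 0.7583
d = R·√(Δφ² + q²Δλ²) = 3441·0.21839 = 751 nmi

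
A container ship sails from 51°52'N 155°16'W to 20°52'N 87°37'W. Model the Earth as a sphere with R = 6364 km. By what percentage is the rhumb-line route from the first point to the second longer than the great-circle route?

2.4%

Great circle: σ = 1.0477 rad → d_gc = Rσ = 6667.4 km
Rhumb: Δφ = -0.5411, Δλ = +1.1807, Δψ = -0.6899, q = Δφ/Δψ = 0.7843 → d_rh = R√(Δφ²+q²Δλ²) = 6825.4 km
Excess = (6825.4 − 6667.4) / 6667.4 = 158.0 / 6667.4 = 2.37% ≈ 2.4%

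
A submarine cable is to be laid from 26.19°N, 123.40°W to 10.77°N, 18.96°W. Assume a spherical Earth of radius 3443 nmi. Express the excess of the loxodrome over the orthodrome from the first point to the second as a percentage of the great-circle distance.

2.0%

Great circle: σ = 1.7086 rad → d_gc = Rσ = 5882.6 nmi
Rhumb: Δφ = -0.2691, Δλ = +1.8228, Δψ = -0.2848, q = Δφ/Δψ = 0.9449 → d_rh = R√(Δφ²+q²Δλ²) = 6002.3 nmi
Excess = (6002.3 − 5882.6) / 5882.6 = 119.7 / 5882.6 = 2.03% ≈ 2.0%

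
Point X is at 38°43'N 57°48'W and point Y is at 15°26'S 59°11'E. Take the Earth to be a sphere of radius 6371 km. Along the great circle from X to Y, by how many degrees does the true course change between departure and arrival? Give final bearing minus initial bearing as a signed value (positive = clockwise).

Initial bearing θ₁ = atan2(sin Δλ cos φ₂, cos φ₁ sin φ₂ − sin φ₁ cos φ₂ cos Δλ) = 85.61°
Final bearing θ₂ = (initial bearing from the destination back to the start) + 180° = 126.19°
Δθ = θ₂ − θ₁ = +40.6°

+40.6°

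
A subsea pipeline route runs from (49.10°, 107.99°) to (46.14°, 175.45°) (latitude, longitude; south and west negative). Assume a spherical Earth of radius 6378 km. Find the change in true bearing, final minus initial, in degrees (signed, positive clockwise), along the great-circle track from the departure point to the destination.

Initial bearing θ₁ = atan2(sin Δλ cos φ₂, cos φ₁ sin φ₂ − sin φ₁ cos φ₂ cos Δλ) = 67.02°
Final bearing θ₂ = (initial bearing from the destination back to the start) + 180° = 119.54°
Δθ = θ₂ − θ₁ = +52.5°

+52.5°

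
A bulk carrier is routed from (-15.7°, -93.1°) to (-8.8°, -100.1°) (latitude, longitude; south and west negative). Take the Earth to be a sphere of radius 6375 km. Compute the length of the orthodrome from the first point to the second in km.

cos σ = sin φ₁ sin φ₂ + cos φ₁ cos φ₂ cos Δλ
      = sin(-15.70°)sin(-8.80°) + cos(-15.70°)cos(-8.80°)cos(-7.00°) = 0.9857
σ = 9.713° → d = Rσ = 6375·0.16952 = 1081 km

1081 km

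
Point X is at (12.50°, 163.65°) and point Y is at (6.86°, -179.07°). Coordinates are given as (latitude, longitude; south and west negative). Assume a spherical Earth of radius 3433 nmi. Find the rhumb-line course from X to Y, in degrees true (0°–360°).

108.3°

Δψ = ln[tan(π/4+φ₂/2)/tan(π/4+φ₁/2)] = -0.0999
Δλ = +0.3016 rad (taken the short way round)
course = atan2(Δλ, Δψ) = 108.33°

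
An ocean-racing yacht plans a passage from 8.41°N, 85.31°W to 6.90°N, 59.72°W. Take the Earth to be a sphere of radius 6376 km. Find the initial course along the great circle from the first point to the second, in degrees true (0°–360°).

91.6°

θ = atan2( sin Δλ·cos φ₂ ,  cos φ₁ sin φ₂ − sin φ₁ cos φ₂ cos Δλ )
  = atan2(+0.4288, -0.0121) = 91.62°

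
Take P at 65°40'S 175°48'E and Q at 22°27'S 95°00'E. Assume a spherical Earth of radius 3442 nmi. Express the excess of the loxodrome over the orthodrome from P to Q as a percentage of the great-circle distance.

4.8%

Great circle: σ = 1.1496 rad → d_gc = Rσ = 3957.0 nmi
Rhumb: Δφ = +0.7543, Δλ = -1.4102, Δψ = +1.1321, q = Δφ/Δψ = 0.6663 → d_rh = R√(Δφ²+q²Δλ²) = 4147.2 nmi
Excess = (4147.2 − 3957.0) / 3957.0 = 190.2 / 3957.0 = 4.81% ≈ 4.8%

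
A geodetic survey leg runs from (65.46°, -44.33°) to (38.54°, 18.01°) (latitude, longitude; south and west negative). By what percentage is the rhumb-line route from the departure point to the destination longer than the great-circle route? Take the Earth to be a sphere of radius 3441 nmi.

Great circle: σ = 0.7705 rad → d_gc = Rσ = 2651.2 nmi
Rhumb: Δφ = -0.4698, Δλ = +1.0880, Δψ = -0.7956, q = Δφ/Δψ = 0.5905 → d_rh = R√(Δφ²+q²Δλ²) = 2739.0 nmi
Excess = (2739.0 − 2651.2) / 2651.2 = 87.8 / 2651.2 = 3.31% ≈ 3.3%

3.3%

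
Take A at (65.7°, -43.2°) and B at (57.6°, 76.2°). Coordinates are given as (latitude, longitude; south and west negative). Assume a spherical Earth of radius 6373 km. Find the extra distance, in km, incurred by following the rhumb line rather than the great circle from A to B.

923 km

Great circle: cos σ = sin φ₁ sin φ₂ + cos φ₁ cos φ₂ cos Δλ,  σ = 0.8483 rad → d_gc = 5406.1 km
Rhumb line: Δψ = -0.2997, q = Δφ/Δψ = 0.4717, d_rh = R√(Δφ²+q²Δλ²) = 6329.4 km
Excess = 6329.4 − 5406.1 = 923.3 ≈ 923 km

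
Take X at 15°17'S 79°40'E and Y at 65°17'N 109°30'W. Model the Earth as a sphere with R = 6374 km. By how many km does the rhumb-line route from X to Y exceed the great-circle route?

3007 km

Great circle: cos σ = sin φ₁ sin φ₂ + cos φ₁ cos φ₂ cos Δλ,  σ = 2.2622 rad → d_gc = 14419.4 km
Rhumb line: Δψ = +1.7882, q = Δφ/Δψ = 0.7864, d_rh = R√(Δφ²+q²Δλ²) = 17426.2 km
Excess = 17426.2 − 14419.4 = 3006.8 ≈ 3007 km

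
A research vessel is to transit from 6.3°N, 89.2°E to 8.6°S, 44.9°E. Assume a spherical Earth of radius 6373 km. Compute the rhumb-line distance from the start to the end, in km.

5185 km

Δψ = ln[tan(π/4+φ₂/2)/tan(π/4+φ₁/2)] = -0.2608;  Δφ = -0.2601 rad,  Δλ = -0.7732 rad
q = Δφ/Δψ = 0.9970
d = R·√(Δφ² + q²Δλ²) = 6373·0.81353 = 5185 km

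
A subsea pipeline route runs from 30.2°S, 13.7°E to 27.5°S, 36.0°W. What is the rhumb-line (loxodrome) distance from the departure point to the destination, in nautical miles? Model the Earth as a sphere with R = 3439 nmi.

Δψ = ln[tan(π/4+φ₂/2)/tan(π/4+φ₁/2)] = +0.0538;  Δφ = +0.0471 rad,  Δλ = -0.8674 rad
q = Δφ/Δψ = 0.8758
d = R·√(Δφ² + q²Δλ²) = 3439·0.76112 = 2617 nmi

2617 nmi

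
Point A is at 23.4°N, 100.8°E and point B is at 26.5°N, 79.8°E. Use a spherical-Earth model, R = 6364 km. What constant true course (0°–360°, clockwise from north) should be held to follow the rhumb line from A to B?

279.2°

Meridional parts: M(φ₁)=+0.4203, M(φ₂)=+0.4799 → ΔM = +0.0597;  Δλ = -0.3665 rad
tan C = Δλ / ΔM = -6.1409 → C = 279.25°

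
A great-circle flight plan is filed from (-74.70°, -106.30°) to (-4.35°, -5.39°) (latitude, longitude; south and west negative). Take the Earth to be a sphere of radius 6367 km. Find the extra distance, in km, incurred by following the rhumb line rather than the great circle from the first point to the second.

727 km

Great circle: cos σ = sin φ₁ sin φ₂ + cos φ₁ cos φ₂ cos Δλ,  σ = 1.5474 rad → d_gc = 9852.5 km
Rhumb line: Δψ = +1.9316, q = Δφ/Δψ = 0.6357, d_rh = R√(Δφ²+q²Δλ²) = 10579.6 km
Excess = 10579.6 − 9852.5 = 727.1 ≈ 727 km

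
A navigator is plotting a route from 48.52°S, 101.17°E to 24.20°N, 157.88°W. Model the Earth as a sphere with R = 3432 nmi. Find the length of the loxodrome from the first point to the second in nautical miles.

6982 nmi

Δψ = ln[tan(π/4+φ₂/2)/tan(π/4+φ₁/2)] = +1.4066;  Δφ = +1.2692 rad,  Δλ = +1.7619 rad
q = Δφ/Δψ = 0.9023
d = R·√(Δφ² + q²Δλ²) = 3432·2.03428 = 6982 nmi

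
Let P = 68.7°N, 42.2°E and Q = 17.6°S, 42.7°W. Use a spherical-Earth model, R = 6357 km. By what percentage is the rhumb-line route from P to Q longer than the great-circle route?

3.1%

Great circle: σ = 1.8244 rad → d_gc = Rσ = 11598.0 km
Rhumb: Δφ = -1.5062, Δλ = -1.4818, Δψ = -1.9832, q = Δφ/Δψ = 0.7595 → d_rh = R√(Δφ²+q²Δλ²) = 11952.6 km
Excess = (11952.6 − 11598.0) / 11598.0 = 354.6 / 11598.0 = 3.06% ≈ 3.1%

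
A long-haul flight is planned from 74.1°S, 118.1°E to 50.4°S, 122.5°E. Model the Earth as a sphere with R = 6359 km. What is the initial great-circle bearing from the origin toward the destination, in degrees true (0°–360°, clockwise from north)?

7.0°

θ = atan2( sin Δλ·cos φ₂ ,  cos φ₁ sin φ₂ − sin φ₁ cos φ₂ cos Δλ )
  = atan2(+0.0489, +0.4001) = 6.97°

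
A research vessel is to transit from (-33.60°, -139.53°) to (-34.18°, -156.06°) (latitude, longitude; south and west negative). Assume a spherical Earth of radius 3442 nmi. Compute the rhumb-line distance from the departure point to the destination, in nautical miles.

825 nmi

Δψ = ln[tan(π/4+φ₂/2)/tan(π/4+φ₁/2)] = -0.0122;  Δφ = -0.0101 rad,  Δλ = -0.2885 rad
q = Δφ/Δψ = 0.8301
d = R·√(Δφ² + q²Δλ²) = 3442·0.23970 = 825 nmi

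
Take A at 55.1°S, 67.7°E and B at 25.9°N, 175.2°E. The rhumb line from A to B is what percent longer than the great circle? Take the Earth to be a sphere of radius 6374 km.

2.3%

Great circle: σ = 2.1095 rad → d_gc = Rσ = 13445.9 km
Rhumb: Δφ = +1.4137, Δλ = +1.8762, Δψ = +1.6256, q = Δφ/Δψ = 0.8697 → d_rh = R√(Δφ²+q²Δλ²) = 13761.2 km
Excess = (13761.2 − 13445.9) / 13445.9 = 315.3 / 13445.9 = 2.34% ≈ 2.3%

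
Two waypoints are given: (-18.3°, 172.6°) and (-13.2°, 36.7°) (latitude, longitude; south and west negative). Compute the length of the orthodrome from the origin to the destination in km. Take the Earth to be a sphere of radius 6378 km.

Haversine: a = sin²(Δφ/2)+cos φ₁ cos φ₂ sin²(Δλ/2) = 0.79605;  σ = 2·atan2(√a,√(1−a))
σ = 126.306° → d = Rσ = 6378·2.20445 = 14060 km

14060 km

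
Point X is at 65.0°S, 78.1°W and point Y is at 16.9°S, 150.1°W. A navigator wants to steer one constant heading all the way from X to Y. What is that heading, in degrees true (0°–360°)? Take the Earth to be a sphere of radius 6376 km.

Δψ = ln[tan(π/4+φ₂/2)/tan(π/4+φ₁/2)] = +1.2071
Δλ = -1.2566 rad (taken the short way round)
course = atan2(Δλ, Δψ) = 313.85°

313.8°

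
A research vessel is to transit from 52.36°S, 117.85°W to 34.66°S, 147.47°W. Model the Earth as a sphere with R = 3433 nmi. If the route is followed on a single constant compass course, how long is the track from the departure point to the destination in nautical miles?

1657 nmi

Rhumb course C = atan2(Δλ, Δψ) with Δψ = ln[tan(π/4+φ₂/2)/tan(π/4+φ₁/2)] = +0.4308, Δλ = -0.5170 → C = 309.81°
d = R·|Δφ| / |cos C| = 3433·0.30892 / 0.64018 = 1657 nmi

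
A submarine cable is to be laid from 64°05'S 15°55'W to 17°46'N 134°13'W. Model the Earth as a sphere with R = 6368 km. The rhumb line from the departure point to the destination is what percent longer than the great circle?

5.9%

Great circle: σ = 2.0621 rad → d_gc = Rσ = 13131.5 km
Rhumb: Δφ = +1.4286, Δλ = -2.0647, Δψ = +1.7844, q = Δφ/Δψ = 0.8006 → d_rh = R√(Δφ²+q²Δλ²) = 13912.4 km
Excess = (13912.4 − 13131.5) / 13131.5 = 780.9 / 13131.5 = 5.947% ≈ 5.9%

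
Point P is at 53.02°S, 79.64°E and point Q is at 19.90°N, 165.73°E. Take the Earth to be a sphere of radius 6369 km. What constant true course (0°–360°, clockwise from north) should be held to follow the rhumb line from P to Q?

Meridional parts: M(φ₁)=-1.0954, M(φ₂)=+0.3545 → ΔM = +1.4499;  Δλ = +1.5026 rad
tan C = Δλ / ΔM = +1.0363 → C = 46.02°

46.0°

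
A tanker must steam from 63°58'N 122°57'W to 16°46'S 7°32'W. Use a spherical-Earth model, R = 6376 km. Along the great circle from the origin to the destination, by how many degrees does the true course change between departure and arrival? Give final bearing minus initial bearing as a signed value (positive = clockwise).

Initial bearing θ₁ = atan2(sin Δλ cos φ₂, cos φ₁ sin φ₂ − sin φ₁ cos φ₂ cos Δλ) = 74.33°
Final bearing θ₂ = (initial bearing from the destination back to the start) + 180° = 153.81°
Δθ = θ₂ − θ₁ = +79.5°

+79.5°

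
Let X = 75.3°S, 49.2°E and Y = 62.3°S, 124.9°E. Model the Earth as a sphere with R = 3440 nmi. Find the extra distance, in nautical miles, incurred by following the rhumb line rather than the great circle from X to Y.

111 nmi

Great circle: cos σ = sin φ₁ sin φ₂ + cos φ₁ cos φ₂ cos Δλ,  σ = 0.4831 rad → d_gc = 1661.9 nmi
Rhumb line: Δψ = +0.6478, q = Δφ/Δψ = 0.3502, d_rh = R√(Δφ²+q²Δλ²) = 1772.9 nmi
Excess = 1772.9 − 1661.9 = 111.0 ≈ 111 nmi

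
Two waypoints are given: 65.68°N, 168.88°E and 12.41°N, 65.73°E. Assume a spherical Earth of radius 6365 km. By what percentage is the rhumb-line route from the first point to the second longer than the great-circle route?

7.4%

Great circle: σ = 1.4663 rad → d_gc = Rσ = 9332.8 km
Rhumb: Δφ = -0.9297, Δλ = -1.8003, Δψ = -1.3166, q = Δφ/Δψ = 0.7062 → d_rh = R√(Δφ²+q²Δλ²) = 10025.0 km
Excess = (10025.0 − 9332.8) / 9332.8 = 692.2 / 9332.8 = 7.42% ≈ 7.4%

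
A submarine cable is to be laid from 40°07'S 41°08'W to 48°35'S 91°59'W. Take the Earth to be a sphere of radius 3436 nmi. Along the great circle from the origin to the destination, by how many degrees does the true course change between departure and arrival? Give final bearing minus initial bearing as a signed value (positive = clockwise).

+36.9°

Initial bearing θ₁ = atan2(sin Δλ cos φ₂, cos φ₁ sin φ₂ − sin φ₁ cos φ₂ cos Δλ) = 239.32°
Final bearing θ₂ = (initial bearing from the destination back to the start) + 180° = 276.18°
Δθ = θ₂ − θ₁ = +36.9°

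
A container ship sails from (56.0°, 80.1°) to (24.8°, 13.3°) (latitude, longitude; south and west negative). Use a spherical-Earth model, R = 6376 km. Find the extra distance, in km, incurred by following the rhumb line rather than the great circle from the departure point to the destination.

Great circle: cos σ = sin φ₁ sin φ₂ + cos φ₁ cos φ₂ cos Δλ,  σ = 0.9912 rad → d_gc = 6319.7 km
Rhumb line: Δψ = -0.7380, q = Δφ/Δψ = 0.7378, d_rh = R√(Δφ²+q²Δλ²) = 6491.4 km
Excess = 6491.4 − 6319.7 = 171.7 ≈ 172 km

172 km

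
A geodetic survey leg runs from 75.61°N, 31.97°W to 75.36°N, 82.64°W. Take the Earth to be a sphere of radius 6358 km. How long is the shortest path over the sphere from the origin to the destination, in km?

cos σ = sin φ₁ sin φ₂ + cos φ₁ cos φ₂ cos Δλ
      = sin(75.61°)sin(75.36°) + cos(75.61°)cos(75.36°)cos(-50.67°) = 0.9770
σ = 12.316° → d = Rσ = 6358·0.21495 = 1367 km

1367 km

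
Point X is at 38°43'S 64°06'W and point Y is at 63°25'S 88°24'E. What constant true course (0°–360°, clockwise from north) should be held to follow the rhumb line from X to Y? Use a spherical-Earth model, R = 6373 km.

104.9°

Meridional parts: M(φ₁)=-0.7339, M(φ₂)=-1.4429 → ΔM = -0.7090;  Δλ = +2.6616 rad
tan C = Δλ / ΔM = -3.7542 → C = 104.92°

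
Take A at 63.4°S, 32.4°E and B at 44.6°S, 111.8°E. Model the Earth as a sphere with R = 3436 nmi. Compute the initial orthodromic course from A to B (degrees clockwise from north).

105.7°

θ = atan2( sin Δλ·cos φ₂ ,  cos φ₁ sin φ₂ − sin φ₁ cos φ₂ cos Δλ )
  = atan2(+0.6999, -0.1973) = 105.74°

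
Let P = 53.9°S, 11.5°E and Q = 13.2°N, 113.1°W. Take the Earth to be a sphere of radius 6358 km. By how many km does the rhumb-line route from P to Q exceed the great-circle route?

Great circle: cos σ = sin φ₁ sin φ₂ + cos φ₁ cos φ₂ cos Δλ,  σ = 2.1063 rad → d_gc = 13391.6 km
Rhumb line: Δψ = +1.3537, q = Δφ/Δψ = 0.8651, d_rh = R√(Δφ²+q²Δλ²) = 14090.2 km
Excess = 14090.2 − 13391.6 = 698.6 ≈ 699 km

699 km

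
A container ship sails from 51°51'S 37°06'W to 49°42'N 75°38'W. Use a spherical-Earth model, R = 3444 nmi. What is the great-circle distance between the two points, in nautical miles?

6413 nmi

Haversine: a = sin²(Δφ/2)+cos φ₁ cos φ₂ sin²(Δλ/2) = 0.64361;  σ = 2·atan2(√a,√(1−a))
σ = 106.692° → d = Rσ = 3444·1.86212 = 6413 nmi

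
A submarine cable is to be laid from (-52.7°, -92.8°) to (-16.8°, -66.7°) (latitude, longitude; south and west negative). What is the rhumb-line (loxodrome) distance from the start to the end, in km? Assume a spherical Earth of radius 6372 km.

4611 km

Δψ = ln[tan(π/4+φ₂/2)/tan(π/4+φ₁/2)] = +0.7887;  Δφ = +0.6266 rad,  Δλ = +0.4555 rad
q = Δφ/Δψ = 0.7945
d = R·√(Δφ² + q²Δλ²) = 6372·0.72358 = 4611 km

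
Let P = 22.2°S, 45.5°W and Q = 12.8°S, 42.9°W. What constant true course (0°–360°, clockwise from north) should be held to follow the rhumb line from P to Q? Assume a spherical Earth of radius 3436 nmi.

Δψ = ln[tan(π/4+φ₂/2)/tan(π/4+φ₁/2)] = +0.1723
Δλ = +0.0454 rad (taken the short way round)
course = atan2(Δλ, Δψ) = 14.76°

14.8°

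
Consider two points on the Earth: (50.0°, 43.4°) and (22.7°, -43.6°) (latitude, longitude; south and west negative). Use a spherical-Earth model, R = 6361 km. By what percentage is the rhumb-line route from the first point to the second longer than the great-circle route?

4.2%

Great circle: σ = 1.2380 rad → d_gc = Rσ = 7875.1 km
Rhumb: Δφ = -0.4765, Δλ = -1.5184, Δψ = -0.6037, q = Δφ/Δψ = 0.7893 → d_rh = R√(Δφ²+q²Δλ²) = 8203.6 km
Excess = (8203.6 − 7875.1) / 7875.1 = 328.5 / 7875.1 = 4.17% ≈ 4.2%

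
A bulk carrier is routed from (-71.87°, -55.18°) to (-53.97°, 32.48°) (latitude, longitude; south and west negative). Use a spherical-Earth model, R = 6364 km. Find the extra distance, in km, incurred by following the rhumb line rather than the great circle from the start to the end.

368 km

Great circle: cos σ = sin φ₁ sin φ₂ + cos φ₁ cos φ₂ cos Δλ,  σ = 0.6824 rad → d_gc = 4343.09 km
Rhumb line: Δψ = +0.7121, q = Δφ/Δψ = 0.4387, d_rh = R√(Δφ²+q²Δλ²) = 4711.56 km
Excess = 4711.56 − 4343.09 = 368.47 ≈ 368 km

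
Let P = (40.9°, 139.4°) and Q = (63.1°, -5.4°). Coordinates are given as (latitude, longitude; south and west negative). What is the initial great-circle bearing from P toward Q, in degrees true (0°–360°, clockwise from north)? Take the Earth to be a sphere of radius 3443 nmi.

N = sin Δλ·cos φ₂ = -0.2608;  D = cos φ₁ sin φ₂ − sin φ₁ cos φ₂ cos Δλ = +0.9161
initial course = atan2(N, D) = 344.11°

344.1°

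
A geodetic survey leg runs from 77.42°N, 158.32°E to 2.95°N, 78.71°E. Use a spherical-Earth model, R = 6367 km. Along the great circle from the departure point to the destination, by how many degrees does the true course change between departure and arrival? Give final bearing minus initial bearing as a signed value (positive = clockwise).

Initial bearing θ₁ = atan2(sin Δλ cos φ₂, cos φ₁ sin φ₂ − sin φ₁ cos φ₂ cos Δλ) = 260.49°
Final bearing θ₂ = (initial bearing from the destination back to the start) + 180° = 192.42°
Δθ = θ₂ − θ₁ = -68.1°

-68.1°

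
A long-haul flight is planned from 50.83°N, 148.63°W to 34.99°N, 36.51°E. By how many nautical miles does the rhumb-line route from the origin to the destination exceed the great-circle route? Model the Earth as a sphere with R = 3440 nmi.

Great circle: cos σ = sin φ₁ sin φ₂ + cos φ₁ cos φ₂ cos Δλ,  σ = 1.6417 rad → d_gc = 5647.3 nmi
Rhumb line: Δψ = -0.3808, q = Δφ/Δψ = 0.7260, d_rh = R√(Δφ²+q²Δλ²) = 7681.1 nmi
Excess = 7681.1 − 5647.3 = 2033.8 ≈ 2034 nmi

2034 nmi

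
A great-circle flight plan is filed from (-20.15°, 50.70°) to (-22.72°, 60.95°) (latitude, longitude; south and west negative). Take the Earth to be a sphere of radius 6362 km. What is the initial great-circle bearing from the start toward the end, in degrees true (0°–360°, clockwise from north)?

N = sin Δλ·cos φ₂ = +0.1641;  D = cos φ₁ sin φ₂ − sin φ₁ cos φ₂ cos Δλ = -0.0499
initial course = atan2(N, D) = 106.91°

106.9°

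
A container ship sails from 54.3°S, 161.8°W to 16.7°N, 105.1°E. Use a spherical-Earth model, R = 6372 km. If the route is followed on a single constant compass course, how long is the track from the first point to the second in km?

11958 km

Δψ = ln[tan(π/4+φ₂/2)/tan(π/4+φ₁/2)] = +1.4288;  Δφ = +1.2392 rad,  Δλ = -1.6249 rad
q = Δφ/Δψ = 0.8673
d = R·√(Δφ² + q²Δλ²) = 6372·1.87659 = 11958 km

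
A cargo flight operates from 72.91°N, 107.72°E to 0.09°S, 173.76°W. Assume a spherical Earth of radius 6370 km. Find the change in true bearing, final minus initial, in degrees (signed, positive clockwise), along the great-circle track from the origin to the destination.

+62.2°

Initial bearing θ₁ = atan2(sin Δλ cos φ₂, cos φ₁ sin φ₂ − sin φ₁ cos φ₂ cos Δλ) = 101.01°
Final bearing θ₂ = (initial bearing from the destination back to the start) + 180° = 163.23°
Δθ = θ₂ − θ₁ = +62.2°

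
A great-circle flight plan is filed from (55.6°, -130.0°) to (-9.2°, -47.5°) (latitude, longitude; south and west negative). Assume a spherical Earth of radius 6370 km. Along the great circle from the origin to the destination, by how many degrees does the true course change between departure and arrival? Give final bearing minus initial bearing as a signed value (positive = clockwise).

+44.5°

At departure: θ₁ = atan2(sin Δλ cos φ₂, cos φ₁ sin φ₂ − sin φ₁ cos φ₂ cos Δλ) = 101.36°
At arrival: θ₂ = atan2(sin Δλ cos φ₁, −cos φ₂ sin φ₁ + sin φ₂ cos φ₁ cos Δλ) = 145.87°
Δθ = θ₂ − θ₁ = +44.5°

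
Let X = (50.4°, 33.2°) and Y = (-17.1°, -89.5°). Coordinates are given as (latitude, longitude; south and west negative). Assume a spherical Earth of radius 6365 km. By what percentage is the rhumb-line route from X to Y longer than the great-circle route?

3.7%

Great circle: σ = 2.1600 rad → d_gc = Rσ = 13748.4 km
Rhumb: Δφ = -1.1781, Δλ = -2.1415, Δψ = -1.3246, q = Δφ/Δψ = 0.8894 → d_rh = R√(Δφ²+q²Δλ²) = 14255.0 km
Excess = (14255.0 − 13748.4) / 13748.4 = 506.6 / 13748.4 = 3.68% ≈ 3.7%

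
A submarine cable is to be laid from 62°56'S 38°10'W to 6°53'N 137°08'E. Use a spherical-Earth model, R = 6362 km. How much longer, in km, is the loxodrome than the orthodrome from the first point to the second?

Great circle: cos σ = sin φ₁ sin φ₂ + cos φ₁ cos φ₂ cos Δλ,  σ = 2.1615 rad → d_gc = 13751.5 km
Rhumb line: Δψ = +1.5447, q = Δφ/Δψ = 0.7889, d_rh = R√(Δφ²+q²Δλ²) = 17201.2 km
Excess = 17201.2 − 13751.5 = 3449.7 ≈ 3450 km

3450 km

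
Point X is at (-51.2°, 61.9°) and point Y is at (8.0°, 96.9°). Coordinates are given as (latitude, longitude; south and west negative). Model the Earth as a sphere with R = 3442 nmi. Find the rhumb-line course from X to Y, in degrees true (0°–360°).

Δψ = ln[tan(π/4+φ₂/2)/tan(π/4+φ₁/2)] = +1.1838
Δλ = +0.6109 rad (taken the short way round)
course = atan2(Δλ, Δψ) = 27.30°

27.3°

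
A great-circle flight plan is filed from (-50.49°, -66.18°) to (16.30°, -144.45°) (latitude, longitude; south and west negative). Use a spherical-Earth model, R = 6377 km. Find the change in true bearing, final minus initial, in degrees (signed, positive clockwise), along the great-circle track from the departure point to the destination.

+32.0°

At departure: θ₁ = atan2(sin Δλ cos φ₂, cos φ₁ sin φ₂ − sin φ₁ cos φ₂ cos Δλ) = 289.30°
At arrival: θ₂ = atan2(sin Δλ cos φ₁, −cos φ₂ sin φ₁ + sin φ₂ cos φ₁ cos Δλ) = 321.27°
Δθ = θ₂ − θ₁ = +32.0°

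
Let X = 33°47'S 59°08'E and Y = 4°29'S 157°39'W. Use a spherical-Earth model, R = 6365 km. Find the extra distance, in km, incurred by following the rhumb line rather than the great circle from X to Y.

Great circle: cos σ = sin φ₁ sin φ₂ + cos φ₁ cos φ₂ cos Δλ,  σ = 2.2398 rad → d_gc = 14256.0 km
Rhumb line: Δψ = +0.5488, q = Δφ/Δψ = 0.9319, d_rh = R√(Δφ²+q²Δλ²) = 15179.0 km
Excess = 15179.0 − 14256.0 = 923.0 ≈ 923 km

923 km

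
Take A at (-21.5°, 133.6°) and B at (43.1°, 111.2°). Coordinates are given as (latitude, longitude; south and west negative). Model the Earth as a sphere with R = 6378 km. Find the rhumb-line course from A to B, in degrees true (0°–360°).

Meridional parts: M(φ₁)=-0.3844, M(φ₂)=+0.8352 → ΔM = +1.2196;  Δλ = -0.3910 rad
tan C = Δλ / ΔM = -0.3206 → C = 342.23°

342.2°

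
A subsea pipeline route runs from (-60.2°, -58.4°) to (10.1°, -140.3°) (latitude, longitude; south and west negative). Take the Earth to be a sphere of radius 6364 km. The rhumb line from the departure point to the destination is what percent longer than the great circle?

2.4%

Great circle: σ = 1.6541 rad → d_gc = Rσ = 10526.9 km
Rhumb: Δφ = +1.2270, Δλ = -1.4294, Δψ = +1.5012, q = Δφ/Δψ = 0.8173 → d_rh = R√(Δφ²+q²Δλ²) = 10782.2 km
Excess = (10782.2 − 10526.9) / 10526.9 = 255.3 / 10526.9 = 2.43% ≈ 2.4%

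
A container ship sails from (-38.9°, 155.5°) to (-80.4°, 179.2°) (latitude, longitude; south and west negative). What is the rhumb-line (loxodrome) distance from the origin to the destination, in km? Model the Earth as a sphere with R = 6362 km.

4737 km

Δψ = ln[tan(π/4+φ₂/2)/tan(π/4+φ₁/2)] = -1.7392;  Δφ = -0.7243 rad,  Δλ = +0.4136 rad
q = Δφ/Δψ = 0.4165
d = R·√(Δφ² + q²Δλ²) = 6362·0.74451 = 4737 km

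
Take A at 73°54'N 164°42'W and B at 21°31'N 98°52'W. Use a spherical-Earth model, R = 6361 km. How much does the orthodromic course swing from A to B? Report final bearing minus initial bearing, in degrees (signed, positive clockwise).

+56.2°

Initial bearing θ₁ = atan2(sin Δλ cos φ₂, cos φ₁ sin φ₂ − sin φ₁ cos φ₂ cos Δλ) = 107.29°
Final bearing θ₂ = (initial bearing from the destination back to the start) + 180° = 163.46°
Δθ = θ₂ − θ₁ = +56.2°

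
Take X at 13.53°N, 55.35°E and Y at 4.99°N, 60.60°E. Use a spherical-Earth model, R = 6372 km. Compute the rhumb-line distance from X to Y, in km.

Rhumb course C = atan2(Δλ, Δψ) with Δψ = ln[tan(π/4+φ₂/2)/tan(π/4+φ₁/2)] = -0.1512, Δλ = +0.0916 → C = 148.78°
d = R·|Δφ| / |cos C| = 6372·0.14905 / 0.85516 = 1111 km

1111 km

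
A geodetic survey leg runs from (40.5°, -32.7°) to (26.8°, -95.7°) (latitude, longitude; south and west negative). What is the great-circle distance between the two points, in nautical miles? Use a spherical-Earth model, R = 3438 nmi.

cos σ = sin φ₁ sin φ₂ + cos φ₁ cos φ₂ cos Δλ
      = sin(40.50°)sin(26.80°) + cos(40.50°)cos(26.80°)cos(-63.00°) = 0.6010
σ = 53.062° → d = Rσ = 3438·0.92610 = 3184 nmi

3184 nmi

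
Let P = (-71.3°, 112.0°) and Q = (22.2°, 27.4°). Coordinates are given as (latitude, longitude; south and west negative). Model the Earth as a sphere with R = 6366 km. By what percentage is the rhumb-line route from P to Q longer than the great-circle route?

Great circle: σ = 1.9071 rad → d_gc = Rσ = 12140.3 km
Rhumb: Δφ = +1.6319, Δλ = -1.4765, Δψ = +2.2015, q = Δφ/Δψ = 0.7413 → d_rh = R√(Δφ²+q²Δλ²) = 12508.9 km
Excess = (12508.9 − 12140.3) / 12140.3 = 368.6 / 12140.3 = 3.04% ≈ 3.0%

3.0%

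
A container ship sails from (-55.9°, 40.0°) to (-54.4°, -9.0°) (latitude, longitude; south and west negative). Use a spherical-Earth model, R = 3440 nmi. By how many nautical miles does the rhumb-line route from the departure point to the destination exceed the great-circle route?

35 nmi

Great circle: cos σ = sin φ₁ sin φ₂ + cos φ₁ cos φ₂ cos Δλ,  σ = 0.4791 rad → d_gc = 1648.1 nmi
Rhumb line: Δψ = +0.0458, q = Δφ/Δψ = 0.5713, d_rh = R√(Δφ²+q²Δλ²) = 1683.3 nmi
Excess = 1683.3 − 1648.1 = 35.2 ≈ 35 nmi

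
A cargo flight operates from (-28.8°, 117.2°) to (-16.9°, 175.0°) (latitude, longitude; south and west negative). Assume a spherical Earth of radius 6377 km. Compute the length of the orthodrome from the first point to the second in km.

cos σ = sin φ₁ sin φ₂ + cos φ₁ cos φ₂ cos Δλ
      = sin(-28.80°)sin(-16.90°) + cos(-28.80°)cos(-16.90°)cos(57.80°) = 0.5868
σ = 54.067° → d = Rσ = 6377·0.94364 = 6018 km

6018 km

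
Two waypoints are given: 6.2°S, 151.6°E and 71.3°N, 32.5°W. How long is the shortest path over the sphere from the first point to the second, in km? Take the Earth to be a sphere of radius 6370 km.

Haversine: a = sin²(Δφ/2)+cos φ₁ cos φ₂ sin²(Δλ/2) = 0.71011;  σ = 2·atan2(√a,√(1−a))
σ = 114.848° → d = Rσ = 6370·2.00448 = 12769 km

12769 km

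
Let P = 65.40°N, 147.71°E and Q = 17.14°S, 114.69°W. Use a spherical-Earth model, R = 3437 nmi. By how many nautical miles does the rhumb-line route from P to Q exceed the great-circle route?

Great circle: cos σ = sin φ₁ sin φ₂ + cos φ₁ cos φ₂ cos Δλ,  σ = 1.8971 rad → d_gc = 6520.425 nmi
Rhumb line: Δψ = -1.8268, q = Δφ/Δψ = 0.7886, d_rh = R√(Δφ²+q²Δλ²) = 6769.918 nmi
Excess = 6769.918 − 6520.425 = 249.493 ≈ 249 nmi

249 nmi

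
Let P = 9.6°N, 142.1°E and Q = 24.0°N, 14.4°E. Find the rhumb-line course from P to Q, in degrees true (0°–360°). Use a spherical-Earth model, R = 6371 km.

Δψ = ln[tan(π/4+φ₂/2)/tan(π/4+φ₁/2)] = +0.2634
Δλ = -2.2288 rad (taken the short way round)
course = atan2(Δλ, Δψ) = 276.74°

276.7°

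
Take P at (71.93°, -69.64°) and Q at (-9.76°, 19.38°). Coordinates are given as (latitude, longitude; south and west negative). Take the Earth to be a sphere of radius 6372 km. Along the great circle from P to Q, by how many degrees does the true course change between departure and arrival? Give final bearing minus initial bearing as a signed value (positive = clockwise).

+67.7°

At departure: θ₁ = atan2(sin Δλ cos φ₂, cos φ₁ sin φ₂ − sin φ₁ cos φ₂ cos Δλ) = 93.98°
At arrival: θ₂ = atan2(sin Δλ cos φ₁, −cos φ₂ sin φ₁ + sin φ₂ cos φ₁ cos Δλ) = 161.70°
Δθ = θ₂ − θ₁ = +67.7°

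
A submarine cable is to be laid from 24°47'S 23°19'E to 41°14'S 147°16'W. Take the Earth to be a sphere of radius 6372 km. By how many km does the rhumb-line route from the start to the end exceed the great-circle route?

3301 km

Great circle: cos σ = sin φ₁ sin φ₂ + cos φ₁ cos φ₂ cos Δλ,  σ = 1.9793 rad → d_gc = 12612.3 km
Rhumb line: Δψ = -0.3446, q = Δφ/Δψ = 0.8333, d_rh = R√(Δφ²+q²Δλ²) = 15913.1 km
Excess = 15913.1 − 12612.3 = 3300.8 ≈ 3301 km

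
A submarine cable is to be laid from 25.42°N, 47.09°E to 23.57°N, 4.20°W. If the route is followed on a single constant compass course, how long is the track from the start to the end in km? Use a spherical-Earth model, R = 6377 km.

Δψ = ln[tan(π/4+φ₂/2)/tan(π/4+φ₁/2)] = -0.0355;  Δφ = -0.0323 rad,  Δλ = -0.8952 rad
q = Δφ/Δψ = 0.9099
d = R·√(Δφ² + q²Δλ²) = 6377·0.81520 = 5199 km

5199 km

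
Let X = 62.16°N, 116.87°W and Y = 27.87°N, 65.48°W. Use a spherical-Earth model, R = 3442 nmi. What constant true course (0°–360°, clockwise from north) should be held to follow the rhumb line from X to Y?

Δψ = ln[tan(π/4+φ₂/2)/tan(π/4+φ₁/2)] = -0.8881
Δλ = +0.8969 rad (taken the short way round)
course = atan2(Δλ, Δψ) = 134.72°

134.7°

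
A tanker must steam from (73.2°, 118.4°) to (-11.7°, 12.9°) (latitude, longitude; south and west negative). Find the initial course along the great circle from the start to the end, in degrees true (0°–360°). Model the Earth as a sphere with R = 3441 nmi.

N = sin Δλ·cos φ₂ = -0.9436;  D = cos φ₁ sin φ₂ − sin φ₁ cos φ₂ cos Δλ = +0.1919
initial course = atan2(N, D) = 281.50°

281.5°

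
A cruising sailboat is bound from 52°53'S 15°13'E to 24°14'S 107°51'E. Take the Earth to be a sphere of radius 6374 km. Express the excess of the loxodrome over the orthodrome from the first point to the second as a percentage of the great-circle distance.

Great circle: σ = 1.2640 rad → d_gc = Rσ = 8056.7 km
Rhumb: Δφ = +0.5000, Δλ = +1.6168, Δψ = +0.6553, q = Δφ/Δψ = 0.7631 → d_rh = R√(Δφ²+q²Δλ²) = 8484.9 km
Excess = (8484.9 − 8056.7) / 8056.7 = 428.2 / 8056.7 = 5.31% ≈ 5.3%

5.3%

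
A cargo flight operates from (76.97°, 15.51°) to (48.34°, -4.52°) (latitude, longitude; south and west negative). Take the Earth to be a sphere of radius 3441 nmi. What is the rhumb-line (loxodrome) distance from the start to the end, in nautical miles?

Rhumb course C = atan2(Δλ, Δψ) with Δψ = ln[tan(π/4+φ₂/2)/tan(π/4+φ₁/2)] = -1.2034, Δλ = -0.3496 → C = 196.20°
d = R·|Δφ| / |cos C| = 3441·0.49969 / 0.96030 = 1791 nmi

1791 nmi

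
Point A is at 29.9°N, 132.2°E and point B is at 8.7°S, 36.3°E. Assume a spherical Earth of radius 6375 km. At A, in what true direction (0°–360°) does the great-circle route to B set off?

N = sin Δλ·cos φ₂ = -0.9833;  D = cos φ₁ sin φ₂ − sin φ₁ cos φ₂ cos Δλ = -0.0805
initial course = atan2(N, D) = 265.32°

265.3°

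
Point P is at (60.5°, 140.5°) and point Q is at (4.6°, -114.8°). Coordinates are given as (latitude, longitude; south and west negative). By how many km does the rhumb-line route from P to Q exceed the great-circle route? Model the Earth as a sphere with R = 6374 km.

Great circle: cos σ = sin φ₁ sin φ₂ + cos φ₁ cos φ₂ cos Δλ,  σ = 1.6256 rad → d_gc = 10361.4 km
Rhumb line: Δψ = -1.2542, q = Δφ/Δψ = 0.7779, d_rh = R√(Δφ²+q²Δλ²) = 10989.6 km
Excess = 10989.6 − 10361.4 = 628.2 ≈ 628 km

628 km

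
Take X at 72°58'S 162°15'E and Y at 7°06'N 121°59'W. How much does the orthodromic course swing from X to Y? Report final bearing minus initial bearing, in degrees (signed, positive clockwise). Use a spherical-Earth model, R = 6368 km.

-57.8°

At departure: θ₁ = atan2(sin Δλ cos φ₂, cos φ₁ sin φ₂ − sin φ₁ cos φ₂ cos Δλ) = 74.35°
At arrival: θ₂ = atan2(sin Δλ cos φ₁, −cos φ₂ sin φ₁ + sin φ₂ cos φ₁ cos Δλ) = 16.51°
Δθ = θ₂ − θ₁ = -57.8°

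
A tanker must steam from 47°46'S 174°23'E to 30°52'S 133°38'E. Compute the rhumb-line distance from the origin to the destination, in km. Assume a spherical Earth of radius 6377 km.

Rhumb course C = atan2(Δλ, Δψ) with Δψ = ln[tan(π/4+φ₂/2)/tan(π/4+φ₁/2)] = +0.3845, Δλ = -0.7112 → C = 298.40°
d = R·|Δφ| / |cos C| = 6377·0.29496 / 0.47561 = 3955 km

3955 km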